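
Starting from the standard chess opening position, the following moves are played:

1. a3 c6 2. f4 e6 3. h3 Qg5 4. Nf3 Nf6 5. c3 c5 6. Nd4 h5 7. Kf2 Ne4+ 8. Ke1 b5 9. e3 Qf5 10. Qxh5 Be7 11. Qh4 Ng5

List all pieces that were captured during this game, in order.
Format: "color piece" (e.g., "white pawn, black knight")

Tracking captures:
  Qxh5: captured black pawn

black pawn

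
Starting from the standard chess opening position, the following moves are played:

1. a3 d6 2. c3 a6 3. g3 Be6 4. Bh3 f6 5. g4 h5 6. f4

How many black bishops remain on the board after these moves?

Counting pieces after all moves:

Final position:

  a b c d e f g h
  ─────────────────
8│♜ ♞ · ♛ ♚ ♝ ♞ ♜│8
7│· ♟ ♟ · ♟ · ♟ ·│7
6│♟ · · ♟ ♝ ♟ · ·│6
5│· · · · · · · ♟│5
4│· · · · · ♙ ♙ ·│4
3│♙ · ♙ · · · · ♗│3
2│· ♙ · ♙ ♙ · · ♙│2
1│♖ ♘ ♗ ♕ ♔ · ♘ ♖│1
  ─────────────────
  a b c d e f g h


2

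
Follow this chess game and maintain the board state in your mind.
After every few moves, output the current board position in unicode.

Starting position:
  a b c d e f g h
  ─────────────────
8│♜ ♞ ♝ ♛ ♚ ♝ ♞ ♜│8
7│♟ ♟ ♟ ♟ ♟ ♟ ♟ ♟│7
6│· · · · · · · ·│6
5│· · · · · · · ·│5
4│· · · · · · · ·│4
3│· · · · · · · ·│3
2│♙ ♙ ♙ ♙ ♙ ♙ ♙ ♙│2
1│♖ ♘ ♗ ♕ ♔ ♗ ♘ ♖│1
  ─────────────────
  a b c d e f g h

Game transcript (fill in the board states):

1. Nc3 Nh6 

  a b c d e f g h
  ─────────────────
8│♜ ♞ ♝ ♛ ♚ ♝ · ♜│8
7│♟ ♟ ♟ ♟ ♟ ♟ ♟ ♟│7
6│· · · · · · · ♞│6
5│· · · · · · · ·│5
4│· · · · · · · ·│4
3│· · ♘ · · · · ·│3
2│♙ ♙ ♙ ♙ ♙ ♙ ♙ ♙│2
1│♖ · ♗ ♕ ♔ ♗ ♘ ♖│1
  ─────────────────
  a b c d e f g h

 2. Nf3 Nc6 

  a b c d e f g h
  ─────────────────
8│♜ · ♝ ♛ ♚ ♝ · ♜│8
7│♟ ♟ ♟ ♟ ♟ ♟ ♟ ♟│7
6│· · ♞ · · · · ♞│6
5│· · · · · · · ·│5
4│· · · · · · · ·│4
3│· · ♘ · · ♘ · ·│3
2│♙ ♙ ♙ ♙ ♙ ♙ ♙ ♙│2
1│♖ · ♗ ♕ ♔ ♗ · ♖│1
  ─────────────────
  a b c d e f g h

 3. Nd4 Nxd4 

  a b c d e f g h
  ─────────────────
8│♜ · ♝ ♛ ♚ ♝ · ♜│8
7│♟ ♟ ♟ ♟ ♟ ♟ ♟ ♟│7
6│· · · · · · · ♞│6
5│· · · · · · · ·│5
4│· · · ♞ · · · ·│4
3│· · ♘ · · · · ·│3
2│♙ ♙ ♙ ♙ ♙ ♙ ♙ ♙│2
1│♖ · ♗ ♕ ♔ ♗ · ♖│1
  ─────────────────
  a b c d e f g h

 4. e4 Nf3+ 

  a b c d e f g h
  ─────────────────
8│♜ · ♝ ♛ ♚ ♝ · ♜│8
7│♟ ♟ ♟ ♟ ♟ ♟ ♟ ♟│7
6│· · · · · · · ♞│6
5│· · · · · · · ·│5
4│· · · · ♙ · · ·│4
3│· · ♘ · · ♞ · ·│3
2│♙ ♙ ♙ ♙ · ♙ ♙ ♙│2
1│♖ · ♗ ♕ ♔ ♗ · ♖│1
  ─────────────────
  a b c d e f g h

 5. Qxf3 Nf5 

  a b c d e f g h
  ─────────────────
8│♜ · ♝ ♛ ♚ ♝ · ♜│8
7│♟ ♟ ♟ ♟ ♟ ♟ ♟ ♟│7
6│· · · · · · · ·│6
5│· · · · · ♞ · ·│5
4│· · · · ♙ · · ·│4
3│· · ♘ · · ♕ · ·│3
2│♙ ♙ ♙ ♙ · ♙ ♙ ♙│2
1│♖ · ♗ · ♔ ♗ · ♖│1
  ─────────────────
  a b c d e f g h



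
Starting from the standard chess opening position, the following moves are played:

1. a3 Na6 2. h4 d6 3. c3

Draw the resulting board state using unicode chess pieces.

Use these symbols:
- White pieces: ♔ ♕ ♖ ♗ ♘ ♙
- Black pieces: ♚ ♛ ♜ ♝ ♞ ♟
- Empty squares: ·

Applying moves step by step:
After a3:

♜ ♞ ♝ ♛ ♚ ♝ ♞ ♜
♟ ♟ ♟ ♟ ♟ ♟ ♟ ♟
· · · · · · · ·
· · · · · · · ·
· · · · · · · ·
♙ · · · · · · ·
· ♙ ♙ ♙ ♙ ♙ ♙ ♙
♖ ♘ ♗ ♕ ♔ ♗ ♘ ♖


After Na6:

♜ · ♝ ♛ ♚ ♝ ♞ ♜
♟ ♟ ♟ ♟ ♟ ♟ ♟ ♟
♞ · · · · · · ·
· · · · · · · ·
· · · · · · · ·
♙ · · · · · · ·
· ♙ ♙ ♙ ♙ ♙ ♙ ♙
♖ ♘ ♗ ♕ ♔ ♗ ♘ ♖


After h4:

♜ · ♝ ♛ ♚ ♝ ♞ ♜
♟ ♟ ♟ ♟ ♟ ♟ ♟ ♟
♞ · · · · · · ·
· · · · · · · ·
· · · · · · · ♙
♙ · · · · · · ·
· ♙ ♙ ♙ ♙ ♙ ♙ ·
♖ ♘ ♗ ♕ ♔ ♗ ♘ ♖


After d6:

♜ · ♝ ♛ ♚ ♝ ♞ ♜
♟ ♟ ♟ · ♟ ♟ ♟ ♟
♞ · · ♟ · · · ·
· · · · · · · ·
· · · · · · · ♙
♙ · · · · · · ·
· ♙ ♙ ♙ ♙ ♙ ♙ ·
♖ ♘ ♗ ♕ ♔ ♗ ♘ ♖


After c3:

♜ · ♝ ♛ ♚ ♝ ♞ ♜
♟ ♟ ♟ · ♟ ♟ ♟ ♟
♞ · · ♟ · · · ·
· · · · · · · ·
· · · · · · · ♙
♙ · ♙ · · · · ·
· ♙ · ♙ ♙ ♙ ♙ ·
♖ ♘ ♗ ♕ ♔ ♗ ♘ ♖



  a b c d e f g h
  ─────────────────
8│♜ · ♝ ♛ ♚ ♝ ♞ ♜│8
7│♟ ♟ ♟ · ♟ ♟ ♟ ♟│7
6│♞ · · ♟ · · · ·│6
5│· · · · · · · ·│5
4│· · · · · · · ♙│4
3│♙ · ♙ · · · · ·│3
2│· ♙ · ♙ ♙ ♙ ♙ ·│2
1│♖ ♘ ♗ ♕ ♔ ♗ ♘ ♖│1
  ─────────────────
  a b c d e f g h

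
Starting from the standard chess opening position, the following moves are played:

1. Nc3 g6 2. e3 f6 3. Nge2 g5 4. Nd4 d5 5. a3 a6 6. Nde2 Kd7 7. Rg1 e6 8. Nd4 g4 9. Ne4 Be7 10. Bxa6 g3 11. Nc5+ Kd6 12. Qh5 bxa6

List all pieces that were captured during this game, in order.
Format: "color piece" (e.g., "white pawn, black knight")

Tracking captures:
  Bxa6: captured black pawn
  bxa6: captured white bishop

black pawn, white bishop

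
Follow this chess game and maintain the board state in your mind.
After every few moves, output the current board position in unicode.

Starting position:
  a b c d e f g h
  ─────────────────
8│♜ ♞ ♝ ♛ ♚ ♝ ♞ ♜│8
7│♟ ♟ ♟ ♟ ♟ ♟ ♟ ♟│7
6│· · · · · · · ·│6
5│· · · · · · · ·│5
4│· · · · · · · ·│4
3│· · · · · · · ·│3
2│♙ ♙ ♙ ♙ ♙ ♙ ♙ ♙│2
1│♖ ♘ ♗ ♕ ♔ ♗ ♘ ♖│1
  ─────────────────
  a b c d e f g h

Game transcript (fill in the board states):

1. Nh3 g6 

  a b c d e f g h
  ─────────────────
8│♜ ♞ ♝ ♛ ♚ ♝ ♞ ♜│8
7│♟ ♟ ♟ ♟ ♟ ♟ · ♟│7
6│· · · · · · ♟ ·│6
5│· · · · · · · ·│5
4│· · · · · · · ·│4
3│· · · · · · · ♘│3
2│♙ ♙ ♙ ♙ ♙ ♙ ♙ ♙│2
1│♖ ♘ ♗ ♕ ♔ ♗ · ♖│1
  ─────────────────
  a b c d e f g h

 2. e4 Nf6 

  a b c d e f g h
  ─────────────────
8│♜ ♞ ♝ ♛ ♚ ♝ · ♜│8
7│♟ ♟ ♟ ♟ ♟ ♟ · ♟│7
6│· · · · · ♞ ♟ ·│6
5│· · · · · · · ·│5
4│· · · · ♙ · · ·│4
3│· · · · · · · ♘│3
2│♙ ♙ ♙ ♙ · ♙ ♙ ♙│2
1│♖ ♘ ♗ ♕ ♔ ♗ · ♖│1
  ─────────────────
  a b c d e f g h

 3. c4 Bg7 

  a b c d e f g h
  ─────────────────
8│♜ ♞ ♝ ♛ ♚ · · ♜│8
7│♟ ♟ ♟ ♟ ♟ ♟ ♝ ♟│7
6│· · · · · ♞ ♟ ·│6
5│· · · · · · · ·│5
4│· · ♙ · ♙ · · ·│4
3│· · · · · · · ♘│3
2│♙ ♙ · ♙ · ♙ ♙ ♙│2
1│♖ ♘ ♗ ♕ ♔ ♗ · ♖│1
  ─────────────────
  a b c d e f g h

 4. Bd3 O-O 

  a b c d e f g h
  ─────────────────
8│♜ ♞ ♝ ♛ · ♜ ♚ ·│8
7│♟ ♟ ♟ ♟ ♟ ♟ ♝ ♟│7
6│· · · · · ♞ ♟ ·│6
5│· · · · · · · ·│5
4│· · ♙ · ♙ · · ·│4
3│· · · ♗ · · · ♘│3
2│♙ ♙ · ♙ · ♙ ♙ ♙│2
1│♖ ♘ ♗ ♕ ♔ · · ♖│1
  ─────────────────
  a b c d e f g h

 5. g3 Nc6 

  a b c d e f g h
  ─────────────────
8│♜ · ♝ ♛ · ♜ ♚ ·│8
7│♟ ♟ ♟ ♟ ♟ ♟ ♝ ♟│7
6│· · ♞ · · ♞ ♟ ·│6
5│· · · · · · · ·│5
4│· · ♙ · ♙ · · ·│4
3│· · · ♗ · · ♙ ♘│3
2│♙ ♙ · ♙ · ♙ · ♙│2
1│♖ ♘ ♗ ♕ ♔ · · ♖│1
  ─────────────────
  a b c d e f g h



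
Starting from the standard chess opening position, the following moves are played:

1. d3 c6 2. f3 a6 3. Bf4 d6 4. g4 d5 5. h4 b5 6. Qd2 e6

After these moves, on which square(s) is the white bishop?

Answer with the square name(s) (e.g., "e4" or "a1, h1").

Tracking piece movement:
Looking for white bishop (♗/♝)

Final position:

  a b c d e f g h
  ─────────────────
8│♜ ♞ ♝ ♛ ♚ ♝ ♞ ♜│8
7│· · · · · ♟ ♟ ♟│7
6│♟ · ♟ · ♟ · · ·│6
5│· ♟ · ♟ · · · ·│5
4│· · · · · ♗ ♙ ♙│4
3│· · · ♙ · ♙ · ·│3
2│♙ ♙ ♙ ♕ ♙ · · ·│2
1│♖ ♘ · · ♔ ♗ ♘ ♖│1
  ─────────────────
  a b c d e f g h


f1, f4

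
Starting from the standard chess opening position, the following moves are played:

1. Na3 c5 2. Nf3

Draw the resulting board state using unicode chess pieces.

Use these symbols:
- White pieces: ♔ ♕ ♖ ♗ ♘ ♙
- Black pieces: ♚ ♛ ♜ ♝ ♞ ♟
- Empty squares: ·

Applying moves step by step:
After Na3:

♜ ♞ ♝ ♛ ♚ ♝ ♞ ♜
♟ ♟ ♟ ♟ ♟ ♟ ♟ ♟
· · · · · · · ·
· · · · · · · ·
· · · · · · · ·
♘ · · · · · · ·
♙ ♙ ♙ ♙ ♙ ♙ ♙ ♙
♖ · ♗ ♕ ♔ ♗ ♘ ♖


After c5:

♜ ♞ ♝ ♛ ♚ ♝ ♞ ♜
♟ ♟ · ♟ ♟ ♟ ♟ ♟
· · · · · · · ·
· · ♟ · · · · ·
· · · · · · · ·
♘ · · · · · · ·
♙ ♙ ♙ ♙ ♙ ♙ ♙ ♙
♖ · ♗ ♕ ♔ ♗ ♘ ♖


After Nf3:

♜ ♞ ♝ ♛ ♚ ♝ ♞ ♜
♟ ♟ · ♟ ♟ ♟ ♟ ♟
· · · · · · · ·
· · ♟ · · · · ·
· · · · · · · ·
♘ · · · · ♘ · ·
♙ ♙ ♙ ♙ ♙ ♙ ♙ ♙
♖ · ♗ ♕ ♔ ♗ · ♖



  a b c d e f g h
  ─────────────────
8│♜ ♞ ♝ ♛ ♚ ♝ ♞ ♜│8
7│♟ ♟ · ♟ ♟ ♟ ♟ ♟│7
6│· · · · · · · ·│6
5│· · ♟ · · · · ·│5
4│· · · · · · · ·│4
3│♘ · · · · ♘ · ·│3
2│♙ ♙ ♙ ♙ ♙ ♙ ♙ ♙│2
1│♖ · ♗ ♕ ♔ ♗ · ♖│1
  ─────────────────
  a b c d e f g h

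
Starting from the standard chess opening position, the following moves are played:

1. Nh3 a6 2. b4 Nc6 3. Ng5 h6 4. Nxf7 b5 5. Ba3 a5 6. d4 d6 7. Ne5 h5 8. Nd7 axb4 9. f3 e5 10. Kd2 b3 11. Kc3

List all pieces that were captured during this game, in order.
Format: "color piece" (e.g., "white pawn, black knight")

Tracking captures:
  Nxf7: captured black pawn
  axb4: captured white pawn

black pawn, white pawn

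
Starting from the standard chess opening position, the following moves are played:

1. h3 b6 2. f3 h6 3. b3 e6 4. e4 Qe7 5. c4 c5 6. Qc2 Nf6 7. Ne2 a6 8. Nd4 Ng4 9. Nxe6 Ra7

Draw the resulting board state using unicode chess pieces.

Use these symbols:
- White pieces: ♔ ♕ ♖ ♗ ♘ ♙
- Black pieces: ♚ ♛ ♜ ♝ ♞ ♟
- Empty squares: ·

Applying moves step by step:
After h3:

♜ ♞ ♝ ♛ ♚ ♝ ♞ ♜
♟ ♟ ♟ ♟ ♟ ♟ ♟ ♟
· · · · · · · ·
· · · · · · · ·
· · · · · · · ·
· · · · · · · ♙
♙ ♙ ♙ ♙ ♙ ♙ ♙ ·
♖ ♘ ♗ ♕ ♔ ♗ ♘ ♖


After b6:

♜ ♞ ♝ ♛ ♚ ♝ ♞ ♜
♟ · ♟ ♟ ♟ ♟ ♟ ♟
· ♟ · · · · · ·
· · · · · · · ·
· · · · · · · ·
· · · · · · · ♙
♙ ♙ ♙ ♙ ♙ ♙ ♙ ·
♖ ♘ ♗ ♕ ♔ ♗ ♘ ♖


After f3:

♜ ♞ ♝ ♛ ♚ ♝ ♞ ♜
♟ · ♟ ♟ ♟ ♟ ♟ ♟
· ♟ · · · · · ·
· · · · · · · ·
· · · · · · · ·
· · · · · ♙ · ♙
♙ ♙ ♙ ♙ ♙ · ♙ ·
♖ ♘ ♗ ♕ ♔ ♗ ♘ ♖


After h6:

♜ ♞ ♝ ♛ ♚ ♝ ♞ ♜
♟ · ♟ ♟ ♟ ♟ ♟ ·
· ♟ · · · · · ♟
· · · · · · · ·
· · · · · · · ·
· · · · · ♙ · ♙
♙ ♙ ♙ ♙ ♙ · ♙ ·
♖ ♘ ♗ ♕ ♔ ♗ ♘ ♖


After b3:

♜ ♞ ♝ ♛ ♚ ♝ ♞ ♜
♟ · ♟ ♟ ♟ ♟ ♟ ·
· ♟ · · · · · ♟
· · · · · · · ·
· · · · · · · ·
· ♙ · · · ♙ · ♙
♙ · ♙ ♙ ♙ · ♙ ·
♖ ♘ ♗ ♕ ♔ ♗ ♘ ♖


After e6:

♜ ♞ ♝ ♛ ♚ ♝ ♞ ♜
♟ · ♟ ♟ · ♟ ♟ ·
· ♟ · · ♟ · · ♟
· · · · · · · ·
· · · · · · · ·
· ♙ · · · ♙ · ♙
♙ · ♙ ♙ ♙ · ♙ ·
♖ ♘ ♗ ♕ ♔ ♗ ♘ ♖


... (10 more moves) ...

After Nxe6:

♜ ♞ ♝ · ♚ ♝ · ♜
· · · ♟ ♛ ♟ ♟ ·
♟ ♟ · · ♘ · · ♟
· · ♟ · · · · ·
· · ♙ · ♙ · ♞ ·
· ♙ · · · ♙ · ♙
♙ · ♕ ♙ · · ♙ ·
♖ ♘ ♗ · ♔ ♗ · ♖


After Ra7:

· ♞ ♝ · ♚ ♝ · ♜
♜ · · ♟ ♛ ♟ ♟ ·
♟ ♟ · · ♘ · · ♟
· · ♟ · · · · ·
· · ♙ · ♙ · ♞ ·
· ♙ · · · ♙ · ♙
♙ · ♕ ♙ · · ♙ ·
♖ ♘ ♗ · ♔ ♗ · ♖



  a b c d e f g h
  ─────────────────
8│· ♞ ♝ · ♚ ♝ · ♜│8
7│♜ · · ♟ ♛ ♟ ♟ ·│7
6│♟ ♟ · · ♘ · · ♟│6
5│· · ♟ · · · · ·│5
4│· · ♙ · ♙ · ♞ ·│4
3│· ♙ · · · ♙ · ♙│3
2│♙ · ♕ ♙ · · ♙ ·│2
1│♖ ♘ ♗ · ♔ ♗ · ♖│1
  ─────────────────
  a b c d e f g h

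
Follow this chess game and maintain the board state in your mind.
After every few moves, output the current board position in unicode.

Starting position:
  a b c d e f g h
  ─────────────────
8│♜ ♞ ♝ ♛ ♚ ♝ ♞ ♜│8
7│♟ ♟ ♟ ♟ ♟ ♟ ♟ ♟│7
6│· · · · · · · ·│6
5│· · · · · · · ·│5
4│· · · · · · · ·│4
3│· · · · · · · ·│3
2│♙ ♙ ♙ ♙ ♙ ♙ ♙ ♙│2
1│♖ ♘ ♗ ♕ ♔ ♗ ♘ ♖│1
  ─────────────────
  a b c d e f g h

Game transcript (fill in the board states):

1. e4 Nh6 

  a b c d e f g h
  ─────────────────
8│♜ ♞ ♝ ♛ ♚ ♝ · ♜│8
7│♟ ♟ ♟ ♟ ♟ ♟ ♟ ♟│7
6│· · · · · · · ♞│6
5│· · · · · · · ·│5
4│· · · · ♙ · · ·│4
3│· · · · · · · ·│3
2│♙ ♙ ♙ ♙ · ♙ ♙ ♙│2
1│♖ ♘ ♗ ♕ ♔ ♗ ♘ ♖│1
  ─────────────────
  a b c d e f g h

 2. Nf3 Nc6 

  a b c d e f g h
  ─────────────────
8│♜ · ♝ ♛ ♚ ♝ · ♜│8
7│♟ ♟ ♟ ♟ ♟ ♟ ♟ ♟│7
6│· · ♞ · · · · ♞│6
5│· · · · · · · ·│5
4│· · · · ♙ · · ·│4
3│· · · · · ♘ · ·│3
2│♙ ♙ ♙ ♙ · ♙ ♙ ♙│2
1│♖ ♘ ♗ ♕ ♔ ♗ · ♖│1
  ─────────────────
  a b c d e f g h

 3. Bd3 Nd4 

  a b c d e f g h
  ─────────────────
8│♜ · ♝ ♛ ♚ ♝ · ♜│8
7│♟ ♟ ♟ ♟ ♟ ♟ ♟ ♟│7
6│· · · · · · · ♞│6
5│· · · · · · · ·│5
4│· · · ♞ ♙ · · ·│4
3│· · · ♗ · ♘ · ·│3
2│♙ ♙ ♙ ♙ · ♙ ♙ ♙│2
1│♖ ♘ ♗ ♕ ♔ · · ♖│1
  ─────────────────
  a b c d e f g h

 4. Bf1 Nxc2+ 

  a b c d e f g h
  ─────────────────
8│♜ · ♝ ♛ ♚ ♝ · ♜│8
7│♟ ♟ ♟ ♟ ♟ ♟ ♟ ♟│7
6│· · · · · · · ♞│6
5│· · · · · · · ·│5
4│· · · · ♙ · · ·│4
3│· · · · · ♘ · ·│3
2│♙ ♙ ♞ ♙ · ♙ ♙ ♙│2
1│♖ ♘ ♗ ♕ ♔ ♗ · ♖│1
  ─────────────────
  a b c d e f g h

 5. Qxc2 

  a b c d e f g h
  ─────────────────
8│♜ · ♝ ♛ ♚ ♝ · ♜│8
7│♟ ♟ ♟ ♟ ♟ ♟ ♟ ♟│7
6│· · · · · · · ♞│6
5│· · · · · · · ·│5
4│· · · · ♙ · · ·│4
3│· · · · · ♘ · ·│3
2│♙ ♙ ♕ ♙ · ♙ ♙ ♙│2
1│♖ ♘ ♗ · ♔ ♗ · ♖│1
  ─────────────────
  a b c d e f g h


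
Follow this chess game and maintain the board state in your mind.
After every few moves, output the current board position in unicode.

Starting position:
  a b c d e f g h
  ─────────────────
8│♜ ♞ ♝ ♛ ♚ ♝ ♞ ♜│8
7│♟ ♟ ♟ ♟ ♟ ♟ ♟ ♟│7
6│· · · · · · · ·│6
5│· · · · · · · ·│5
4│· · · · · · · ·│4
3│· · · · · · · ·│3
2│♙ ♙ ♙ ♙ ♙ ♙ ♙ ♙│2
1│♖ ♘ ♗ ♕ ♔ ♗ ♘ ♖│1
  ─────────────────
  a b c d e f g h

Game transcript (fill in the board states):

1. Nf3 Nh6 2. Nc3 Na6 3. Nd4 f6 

  a b c d e f g h
  ─────────────────
8│♜ · ♝ ♛ ♚ ♝ · ♜│8
7│♟ ♟ ♟ ♟ ♟ · ♟ ♟│7
6│♞ · · · · ♟ · ♞│6
5│· · · · · · · ·│5
4│· · · ♘ · · · ·│4
3│· · ♘ · · · · ·│3
2│♙ ♙ ♙ ♙ ♙ ♙ ♙ ♙│2
1│♖ · ♗ ♕ ♔ ♗ · ♖│1
  ─────────────────
  a b c d e f g h

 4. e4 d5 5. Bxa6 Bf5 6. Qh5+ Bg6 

  a b c d e f g h
  ─────────────────
8│♜ · · ♛ ♚ ♝ · ♜│8
7│♟ ♟ ♟ · ♟ · ♟ ♟│7
6│♗ · · · · ♟ ♝ ♞│6
5│· · · ♟ · · · ♕│5
4│· · · ♘ ♙ · · ·│4
3│· · ♘ · · · · ·│3
2│♙ ♙ ♙ ♙ · ♙ ♙ ♙│2
1│♖ · ♗ · ♔ · · ♖│1
  ─────────────────
  a b c d e f g h

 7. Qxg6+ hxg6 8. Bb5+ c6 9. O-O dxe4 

  a b c d e f g h
  ─────────────────
8│♜ · · ♛ ♚ ♝ · ♜│8
7│♟ ♟ · · ♟ · ♟ ·│7
6│· · ♟ · · ♟ ♟ ♞│6
5│· ♗ · · · · · ·│5
4│· · · ♘ ♟ · · ·│4
3│· · ♘ · · · · ·│3
2│♙ ♙ ♙ ♙ · ♙ ♙ ♙│2
1│♖ · ♗ · · ♖ ♔ ·│1
  ─────────────────
  a b c d e f g h

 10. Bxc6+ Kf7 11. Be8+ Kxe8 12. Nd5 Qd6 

  a b c d e f g h
  ─────────────────
8│♜ · · · ♚ ♝ · ♜│8
7│♟ ♟ · · ♟ · ♟ ·│7
6│· · · ♛ · ♟ ♟ ♞│6
5│· · · ♘ · · · ·│5
4│· · · ♘ ♟ · · ·│4
3│· · · · · · · ·│3
2│♙ ♙ ♙ ♙ · ♙ ♙ ♙│2
1│♖ · ♗ · · ♖ ♔ ·│1
  ─────────────────
  a b c d e f g h

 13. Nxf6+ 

  a b c d e f g h
  ─────────────────
8│♜ · · · ♚ ♝ · ♜│8
7│♟ ♟ · · ♟ · ♟ ·│7
6│· · · ♛ · ♘ ♟ ♞│6
5│· · · · · · · ·│5
4│· · · ♘ ♟ · · ·│4
3│· · · · · · · ·│3
2│♙ ♙ ♙ ♙ · ♙ ♙ ♙│2
1│♖ · ♗ · · ♖ ♔ ·│1
  ─────────────────
  a b c d e f g h


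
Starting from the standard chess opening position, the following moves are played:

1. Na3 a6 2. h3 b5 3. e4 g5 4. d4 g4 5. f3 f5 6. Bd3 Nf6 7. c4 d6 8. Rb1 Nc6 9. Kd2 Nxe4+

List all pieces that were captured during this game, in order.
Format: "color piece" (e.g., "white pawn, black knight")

Tracking captures:
  Nxe4+: captured white pawn

white pawn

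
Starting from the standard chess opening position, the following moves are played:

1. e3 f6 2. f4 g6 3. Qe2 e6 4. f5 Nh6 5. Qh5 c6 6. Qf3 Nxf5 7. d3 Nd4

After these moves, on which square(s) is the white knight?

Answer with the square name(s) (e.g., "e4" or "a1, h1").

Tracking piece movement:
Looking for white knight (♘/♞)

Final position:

  a b c d e f g h
  ─────────────────
8│♜ ♞ ♝ ♛ ♚ ♝ · ♜│8
7│♟ ♟ · ♟ · · · ♟│7
6│· · ♟ · ♟ ♟ ♟ ·│6
5│· · · · · · · ·│5
4│· · · ♞ · · · ·│4
3│· · · ♙ ♙ ♕ · ·│3
2│♙ ♙ ♙ · · · ♙ ♙│2
1│♖ ♘ ♗ · ♔ ♗ ♘ ♖│1
  ─────────────────
  a b c d e f g h


b1, g1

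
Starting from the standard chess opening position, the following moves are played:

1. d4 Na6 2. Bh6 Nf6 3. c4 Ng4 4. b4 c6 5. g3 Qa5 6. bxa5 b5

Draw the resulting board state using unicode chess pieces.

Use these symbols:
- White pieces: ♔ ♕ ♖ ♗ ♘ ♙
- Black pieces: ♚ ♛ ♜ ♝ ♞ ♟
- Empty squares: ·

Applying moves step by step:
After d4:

♜ ♞ ♝ ♛ ♚ ♝ ♞ ♜
♟ ♟ ♟ ♟ ♟ ♟ ♟ ♟
· · · · · · · ·
· · · · · · · ·
· · · ♙ · · · ·
· · · · · · · ·
♙ ♙ ♙ · ♙ ♙ ♙ ♙
♖ ♘ ♗ ♕ ♔ ♗ ♘ ♖


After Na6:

♜ · ♝ ♛ ♚ ♝ ♞ ♜
♟ ♟ ♟ ♟ ♟ ♟ ♟ ♟
♞ · · · · · · ·
· · · · · · · ·
· · · ♙ · · · ·
· · · · · · · ·
♙ ♙ ♙ · ♙ ♙ ♙ ♙
♖ ♘ ♗ ♕ ♔ ♗ ♘ ♖


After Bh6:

♜ · ♝ ♛ ♚ ♝ ♞ ♜
♟ ♟ ♟ ♟ ♟ ♟ ♟ ♟
♞ · · · · · · ♗
· · · · · · · ·
· · · ♙ · · · ·
· · · · · · · ·
♙ ♙ ♙ · ♙ ♙ ♙ ♙
♖ ♘ · ♕ ♔ ♗ ♘ ♖


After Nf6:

♜ · ♝ ♛ ♚ ♝ · ♜
♟ ♟ ♟ ♟ ♟ ♟ ♟ ♟
♞ · · · · ♞ · ♗
· · · · · · · ·
· · · ♙ · · · ·
· · · · · · · ·
♙ ♙ ♙ · ♙ ♙ ♙ ♙
♖ ♘ · ♕ ♔ ♗ ♘ ♖


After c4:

♜ · ♝ ♛ ♚ ♝ · ♜
♟ ♟ ♟ ♟ ♟ ♟ ♟ ♟
♞ · · · · ♞ · ♗
· · · · · · · ·
· · ♙ ♙ · · · ·
· · · · · · · ·
♙ ♙ · · ♙ ♙ ♙ ♙
♖ ♘ · ♕ ♔ ♗ ♘ ♖


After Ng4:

♜ · ♝ ♛ ♚ ♝ · ♜
♟ ♟ ♟ ♟ ♟ ♟ ♟ ♟
♞ · · · · · · ♗
· · · · · · · ·
· · ♙ ♙ · · ♞ ·
· · · · · · · ·
♙ ♙ · · ♙ ♙ ♙ ♙
♖ ♘ · ♕ ♔ ♗ ♘ ♖


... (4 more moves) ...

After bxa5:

♜ · ♝ · ♚ ♝ · ♜
♟ ♟ · ♟ ♟ ♟ ♟ ♟
♞ · ♟ · · · · ♗
♙ · · · · · · ·
· · ♙ ♙ · · ♞ ·
· · · · · · ♙ ·
♙ · · · ♙ ♙ · ♙
♖ ♘ · ♕ ♔ ♗ ♘ ♖


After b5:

♜ · ♝ · ♚ ♝ · ♜
♟ · · ♟ ♟ ♟ ♟ ♟
♞ · ♟ · · · · ♗
♙ ♟ · · · · · ·
· · ♙ ♙ · · ♞ ·
· · · · · · ♙ ·
♙ · · · ♙ ♙ · ♙
♖ ♘ · ♕ ♔ ♗ ♘ ♖



  a b c d e f g h
  ─────────────────
8│♜ · ♝ · ♚ ♝ · ♜│8
7│♟ · · ♟ ♟ ♟ ♟ ♟│7
6│♞ · ♟ · · · · ♗│6
5│♙ ♟ · · · · · ·│5
4│· · ♙ ♙ · · ♞ ·│4
3│· · · · · · ♙ ·│3
2│♙ · · · ♙ ♙ · ♙│2
1│♖ ♘ · ♕ ♔ ♗ ♘ ♖│1
  ─────────────────
  a b c d e f g h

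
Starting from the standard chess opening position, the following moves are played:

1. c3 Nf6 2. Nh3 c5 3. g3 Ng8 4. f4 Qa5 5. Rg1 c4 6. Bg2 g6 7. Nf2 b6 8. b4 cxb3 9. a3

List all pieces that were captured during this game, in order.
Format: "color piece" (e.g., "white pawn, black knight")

Tracking captures:
  cxb3: captured white pawn

white pawn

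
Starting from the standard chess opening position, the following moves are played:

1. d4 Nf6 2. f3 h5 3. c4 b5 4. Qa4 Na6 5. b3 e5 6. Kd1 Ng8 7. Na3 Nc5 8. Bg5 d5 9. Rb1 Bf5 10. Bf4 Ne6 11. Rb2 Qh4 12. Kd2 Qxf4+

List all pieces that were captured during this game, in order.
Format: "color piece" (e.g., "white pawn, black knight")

Tracking captures:
  Qxf4+: captured white bishop

white bishop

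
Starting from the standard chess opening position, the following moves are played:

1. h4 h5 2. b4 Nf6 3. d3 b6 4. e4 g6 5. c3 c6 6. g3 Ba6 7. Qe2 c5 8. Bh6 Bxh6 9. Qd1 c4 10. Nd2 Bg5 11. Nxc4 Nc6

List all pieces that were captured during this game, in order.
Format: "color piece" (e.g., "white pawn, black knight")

Tracking captures:
  Bxh6: captured white bishop
  Nxc4: captured black pawn

white bishop, black pawn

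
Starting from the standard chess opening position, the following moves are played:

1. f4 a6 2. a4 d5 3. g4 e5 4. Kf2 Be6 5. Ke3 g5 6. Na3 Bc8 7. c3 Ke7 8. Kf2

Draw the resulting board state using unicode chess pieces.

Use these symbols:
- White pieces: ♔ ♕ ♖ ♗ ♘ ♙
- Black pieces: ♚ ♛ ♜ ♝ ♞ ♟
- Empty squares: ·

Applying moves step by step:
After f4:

♜ ♞ ♝ ♛ ♚ ♝ ♞ ♜
♟ ♟ ♟ ♟ ♟ ♟ ♟ ♟
· · · · · · · ·
· · · · · · · ·
· · · · · ♙ · ·
· · · · · · · ·
♙ ♙ ♙ ♙ ♙ · ♙ ♙
♖ ♘ ♗ ♕ ♔ ♗ ♘ ♖


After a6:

♜ ♞ ♝ ♛ ♚ ♝ ♞ ♜
· ♟ ♟ ♟ ♟ ♟ ♟ ♟
♟ · · · · · · ·
· · · · · · · ·
· · · · · ♙ · ·
· · · · · · · ·
♙ ♙ ♙ ♙ ♙ · ♙ ♙
♖ ♘ ♗ ♕ ♔ ♗ ♘ ♖


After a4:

♜ ♞ ♝ ♛ ♚ ♝ ♞ ♜
· ♟ ♟ ♟ ♟ ♟ ♟ ♟
♟ · · · · · · ·
· · · · · · · ·
♙ · · · · ♙ · ·
· · · · · · · ·
· ♙ ♙ ♙ ♙ · ♙ ♙
♖ ♘ ♗ ♕ ♔ ♗ ♘ ♖


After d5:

♜ ♞ ♝ ♛ ♚ ♝ ♞ ♜
· ♟ ♟ · ♟ ♟ ♟ ♟
♟ · · · · · · ·
· · · ♟ · · · ·
♙ · · · · ♙ · ·
· · · · · · · ·
· ♙ ♙ ♙ ♙ · ♙ ♙
♖ ♘ ♗ ♕ ♔ ♗ ♘ ♖


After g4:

♜ ♞ ♝ ♛ ♚ ♝ ♞ ♜
· ♟ ♟ · ♟ ♟ ♟ ♟
♟ · · · · · · ·
· · · ♟ · · · ·
♙ · · · · ♙ ♙ ·
· · · · · · · ·
· ♙ ♙ ♙ ♙ · · ♙
♖ ♘ ♗ ♕ ♔ ♗ ♘ ♖


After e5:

♜ ♞ ♝ ♛ ♚ ♝ ♞ ♜
· ♟ ♟ · · ♟ ♟ ♟
♟ · · · · · · ·
· · · ♟ ♟ · · ·
♙ · · · · ♙ ♙ ·
· · · · · · · ·
· ♙ ♙ ♙ ♙ · · ♙
♖ ♘ ♗ ♕ ♔ ♗ ♘ ♖


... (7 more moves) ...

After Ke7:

♜ ♞ ♝ ♛ · ♝ ♞ ♜
· ♟ ♟ · ♚ ♟ · ♟
♟ · · · · · · ·
· · · ♟ ♟ · ♟ ·
♙ · · · · ♙ ♙ ·
♘ · ♙ · ♔ · · ·
· ♙ · ♙ ♙ · · ♙
♖ · ♗ ♕ · ♗ ♘ ♖


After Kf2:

♜ ♞ ♝ ♛ · ♝ ♞ ♜
· ♟ ♟ · ♚ ♟ · ♟
♟ · · · · · · ·
· · · ♟ ♟ · ♟ ·
♙ · · · · ♙ ♙ ·
♘ · ♙ · · · · ·
· ♙ · ♙ ♙ ♔ · ♙
♖ · ♗ ♕ · ♗ ♘ ♖



  a b c d e f g h
  ─────────────────
8│♜ ♞ ♝ ♛ · ♝ ♞ ♜│8
7│· ♟ ♟ · ♚ ♟ · ♟│7
6│♟ · · · · · · ·│6
5│· · · ♟ ♟ · ♟ ·│5
4│♙ · · · · ♙ ♙ ·│4
3│♘ · ♙ · · · · ·│3
2│· ♙ · ♙ ♙ ♔ · ♙│2
1│♖ · ♗ ♕ · ♗ ♘ ♖│1
  ─────────────────
  a b c d e f g h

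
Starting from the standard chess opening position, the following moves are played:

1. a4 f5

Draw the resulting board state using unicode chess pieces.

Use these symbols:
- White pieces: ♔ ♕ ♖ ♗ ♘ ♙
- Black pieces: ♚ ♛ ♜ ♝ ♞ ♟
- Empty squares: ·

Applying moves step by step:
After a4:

♜ ♞ ♝ ♛ ♚ ♝ ♞ ♜
♟ ♟ ♟ ♟ ♟ ♟ ♟ ♟
· · · · · · · ·
· · · · · · · ·
♙ · · · · · · ·
· · · · · · · ·
· ♙ ♙ ♙ ♙ ♙ ♙ ♙
♖ ♘ ♗ ♕ ♔ ♗ ♘ ♖


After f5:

♜ ♞ ♝ ♛ ♚ ♝ ♞ ♜
♟ ♟ ♟ ♟ ♟ · ♟ ♟
· · · · · · · ·
· · · · · ♟ · ·
♙ · · · · · · ·
· · · · · · · ·
· ♙ ♙ ♙ ♙ ♙ ♙ ♙
♖ ♘ ♗ ♕ ♔ ♗ ♘ ♖



  a b c d e f g h
  ─────────────────
8│♜ ♞ ♝ ♛ ♚ ♝ ♞ ♜│8
7│♟ ♟ ♟ ♟ ♟ · ♟ ♟│7
6│· · · · · · · ·│6
5│· · · · · ♟ · ·│5
4│♙ · · · · · · ·│4
3│· · · · · · · ·│3
2│· ♙ ♙ ♙ ♙ ♙ ♙ ♙│2
1│♖ ♘ ♗ ♕ ♔ ♗ ♘ ♖│1
  ─────────────────
  a b c d e f g h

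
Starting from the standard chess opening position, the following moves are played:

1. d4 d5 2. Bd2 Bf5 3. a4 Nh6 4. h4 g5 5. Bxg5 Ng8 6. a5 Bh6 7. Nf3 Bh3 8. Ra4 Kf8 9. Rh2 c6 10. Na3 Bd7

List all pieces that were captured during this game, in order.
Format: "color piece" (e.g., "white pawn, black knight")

Tracking captures:
  Bxg5: captured black pawn

black pawn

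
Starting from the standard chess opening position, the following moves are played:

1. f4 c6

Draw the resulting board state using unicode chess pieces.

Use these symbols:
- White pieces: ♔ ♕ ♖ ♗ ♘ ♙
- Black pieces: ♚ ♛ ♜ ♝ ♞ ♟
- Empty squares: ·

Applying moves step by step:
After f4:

♜ ♞ ♝ ♛ ♚ ♝ ♞ ♜
♟ ♟ ♟ ♟ ♟ ♟ ♟ ♟
· · · · · · · ·
· · · · · · · ·
· · · · · ♙ · ·
· · · · · · · ·
♙ ♙ ♙ ♙ ♙ · ♙ ♙
♖ ♘ ♗ ♕ ♔ ♗ ♘ ♖


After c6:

♜ ♞ ♝ ♛ ♚ ♝ ♞ ♜
♟ ♟ · ♟ ♟ ♟ ♟ ♟
· · ♟ · · · · ·
· · · · · · · ·
· · · · · ♙ · ·
· · · · · · · ·
♙ ♙ ♙ ♙ ♙ · ♙ ♙
♖ ♘ ♗ ♕ ♔ ♗ ♘ ♖



  a b c d e f g h
  ─────────────────
8│♜ ♞ ♝ ♛ ♚ ♝ ♞ ♜│8
7│♟ ♟ · ♟ ♟ ♟ ♟ ♟│7
6│· · ♟ · · · · ·│6
5│· · · · · · · ·│5
4│· · · · · ♙ · ·│4
3│· · · · · · · ·│3
2│♙ ♙ ♙ ♙ ♙ · ♙ ♙│2
1│♖ ♘ ♗ ♕ ♔ ♗ ♘ ♖│1
  ─────────────────
  a b c d e f g h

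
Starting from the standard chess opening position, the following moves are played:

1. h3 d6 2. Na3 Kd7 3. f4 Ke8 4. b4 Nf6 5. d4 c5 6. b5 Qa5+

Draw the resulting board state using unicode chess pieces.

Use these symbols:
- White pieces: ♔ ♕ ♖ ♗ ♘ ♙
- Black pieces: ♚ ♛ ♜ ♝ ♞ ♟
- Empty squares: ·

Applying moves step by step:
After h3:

♜ ♞ ♝ ♛ ♚ ♝ ♞ ♜
♟ ♟ ♟ ♟ ♟ ♟ ♟ ♟
· · · · · · · ·
· · · · · · · ·
· · · · · · · ·
· · · · · · · ♙
♙ ♙ ♙ ♙ ♙ ♙ ♙ ·
♖ ♘ ♗ ♕ ♔ ♗ ♘ ♖


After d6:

♜ ♞ ♝ ♛ ♚ ♝ ♞ ♜
♟ ♟ ♟ · ♟ ♟ ♟ ♟
· · · ♟ · · · ·
· · · · · · · ·
· · · · · · · ·
· · · · · · · ♙
♙ ♙ ♙ ♙ ♙ ♙ ♙ ·
♖ ♘ ♗ ♕ ♔ ♗ ♘ ♖


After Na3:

♜ ♞ ♝ ♛ ♚ ♝ ♞ ♜
♟ ♟ ♟ · ♟ ♟ ♟ ♟
· · · ♟ · · · ·
· · · · · · · ·
· · · · · · · ·
♘ · · · · · · ♙
♙ ♙ ♙ ♙ ♙ ♙ ♙ ·
♖ · ♗ ♕ ♔ ♗ ♘ ♖


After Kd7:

♜ ♞ ♝ ♛ · ♝ ♞ ♜
♟ ♟ ♟ ♚ ♟ ♟ ♟ ♟
· · · ♟ · · · ·
· · · · · · · ·
· · · · · · · ·
♘ · · · · · · ♙
♙ ♙ ♙ ♙ ♙ ♙ ♙ ·
♖ · ♗ ♕ ♔ ♗ ♘ ♖


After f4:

♜ ♞ ♝ ♛ · ♝ ♞ ♜
♟ ♟ ♟ ♚ ♟ ♟ ♟ ♟
· · · ♟ · · · ·
· · · · · · · ·
· · · · · ♙ · ·
♘ · · · · · · ♙
♙ ♙ ♙ ♙ ♙ · ♙ ·
♖ · ♗ ♕ ♔ ♗ ♘ ♖


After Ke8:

♜ ♞ ♝ ♛ ♚ ♝ ♞ ♜
♟ ♟ ♟ · ♟ ♟ ♟ ♟
· · · ♟ · · · ·
· · · · · · · ·
· · · · · ♙ · ·
♘ · · · · · · ♙
♙ ♙ ♙ ♙ ♙ · ♙ ·
♖ · ♗ ♕ ♔ ♗ ♘ ♖


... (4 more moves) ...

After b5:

♜ ♞ ♝ ♛ ♚ ♝ · ♜
♟ ♟ · · ♟ ♟ ♟ ♟
· · · ♟ · ♞ · ·
· ♙ ♟ · · · · ·
· · · ♙ · ♙ · ·
♘ · · · · · · ♙
♙ · ♙ · ♙ · ♙ ·
♖ · ♗ ♕ ♔ ♗ ♘ ♖


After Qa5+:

♜ ♞ ♝ · ♚ ♝ · ♜
♟ ♟ · · ♟ ♟ ♟ ♟
· · · ♟ · ♞ · ·
♛ ♙ ♟ · · · · ·
· · · ♙ · ♙ · ·
♘ · · · · · · ♙
♙ · ♙ · ♙ · ♙ ·
♖ · ♗ ♕ ♔ ♗ ♘ ♖



  a b c d e f g h
  ─────────────────
8│♜ ♞ ♝ · ♚ ♝ · ♜│8
7│♟ ♟ · · ♟ ♟ ♟ ♟│7
6│· · · ♟ · ♞ · ·│6
5│♛ ♙ ♟ · · · · ·│5
4│· · · ♙ · ♙ · ·│4
3│♘ · · · · · · ♙│3
2│♙ · ♙ · ♙ · ♙ ·│2
1│♖ · ♗ ♕ ♔ ♗ ♘ ♖│1
  ─────────────────
  a b c d e f g h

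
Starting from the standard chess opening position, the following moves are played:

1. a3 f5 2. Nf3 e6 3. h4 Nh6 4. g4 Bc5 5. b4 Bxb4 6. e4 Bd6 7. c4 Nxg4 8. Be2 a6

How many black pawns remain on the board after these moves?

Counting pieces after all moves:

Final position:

  a b c d e f g h
  ─────────────────
8│♜ ♞ ♝ ♛ ♚ · · ♜│8
7│· ♟ ♟ ♟ · · ♟ ♟│7
6│♟ · · ♝ ♟ · · ·│6
5│· · · · · ♟ · ·│5
4│· · ♙ · ♙ · ♞ ♙│4
3│♙ · · · · ♘ · ·│3
2│· · · ♙ ♗ ♙ · ·│2
1│♖ ♘ ♗ ♕ ♔ · · ♖│1
  ─────────────────
  a b c d e f g h


8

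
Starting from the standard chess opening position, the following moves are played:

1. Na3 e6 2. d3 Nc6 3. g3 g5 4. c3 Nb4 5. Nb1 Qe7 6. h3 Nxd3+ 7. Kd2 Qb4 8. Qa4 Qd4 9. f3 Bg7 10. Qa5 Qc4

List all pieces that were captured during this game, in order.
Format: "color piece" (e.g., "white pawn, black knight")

Tracking captures:
  Nxd3+: captured white pawn

white pawn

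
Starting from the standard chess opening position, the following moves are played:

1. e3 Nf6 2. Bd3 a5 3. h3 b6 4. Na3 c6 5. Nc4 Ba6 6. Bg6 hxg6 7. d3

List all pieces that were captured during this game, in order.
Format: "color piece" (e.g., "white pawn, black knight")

Tracking captures:
  hxg6: captured white bishop

white bishop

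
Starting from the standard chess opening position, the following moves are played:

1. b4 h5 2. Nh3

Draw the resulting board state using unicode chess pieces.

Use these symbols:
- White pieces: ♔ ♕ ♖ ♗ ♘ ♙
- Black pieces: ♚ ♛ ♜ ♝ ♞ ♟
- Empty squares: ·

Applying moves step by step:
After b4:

♜ ♞ ♝ ♛ ♚ ♝ ♞ ♜
♟ ♟ ♟ ♟ ♟ ♟ ♟ ♟
· · · · · · · ·
· · · · · · · ·
· ♙ · · · · · ·
· · · · · · · ·
♙ · ♙ ♙ ♙ ♙ ♙ ♙
♖ ♘ ♗ ♕ ♔ ♗ ♘ ♖


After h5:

♜ ♞ ♝ ♛ ♚ ♝ ♞ ♜
♟ ♟ ♟ ♟ ♟ ♟ ♟ ·
· · · · · · · ·
· · · · · · · ♟
· ♙ · · · · · ·
· · · · · · · ·
♙ · ♙ ♙ ♙ ♙ ♙ ♙
♖ ♘ ♗ ♕ ♔ ♗ ♘ ♖


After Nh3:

♜ ♞ ♝ ♛ ♚ ♝ ♞ ♜
♟ ♟ ♟ ♟ ♟ ♟ ♟ ·
· · · · · · · ·
· · · · · · · ♟
· ♙ · · · · · ·
· · · · · · · ♘
♙ · ♙ ♙ ♙ ♙ ♙ ♙
♖ ♘ ♗ ♕ ♔ ♗ · ♖



  a b c d e f g h
  ─────────────────
8│♜ ♞ ♝ ♛ ♚ ♝ ♞ ♜│8
7│♟ ♟ ♟ ♟ ♟ ♟ ♟ ·│7
6│· · · · · · · ·│6
5│· · · · · · · ♟│5
4│· ♙ · · · · · ·│4
3│· · · · · · · ♘│3
2│♙ · ♙ ♙ ♙ ♙ ♙ ♙│2
1│♖ ♘ ♗ ♕ ♔ ♗ · ♖│1
  ─────────────────
  a b c d e f g h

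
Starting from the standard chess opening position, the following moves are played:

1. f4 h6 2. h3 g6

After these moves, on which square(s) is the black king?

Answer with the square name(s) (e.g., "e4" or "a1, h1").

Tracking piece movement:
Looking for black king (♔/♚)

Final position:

  a b c d e f g h
  ─────────────────
8│♜ ♞ ♝ ♛ ♚ ♝ ♞ ♜│8
7│♟ ♟ ♟ ♟ ♟ ♟ · ·│7
6│· · · · · · ♟ ♟│6
5│· · · · · · · ·│5
4│· · · · · ♙ · ·│4
3│· · · · · · · ♙│3
2│♙ ♙ ♙ ♙ ♙ · ♙ ·│2
1│♖ ♘ ♗ ♕ ♔ ♗ ♘ ♖│1
  ─────────────────
  a b c d e f g h


e8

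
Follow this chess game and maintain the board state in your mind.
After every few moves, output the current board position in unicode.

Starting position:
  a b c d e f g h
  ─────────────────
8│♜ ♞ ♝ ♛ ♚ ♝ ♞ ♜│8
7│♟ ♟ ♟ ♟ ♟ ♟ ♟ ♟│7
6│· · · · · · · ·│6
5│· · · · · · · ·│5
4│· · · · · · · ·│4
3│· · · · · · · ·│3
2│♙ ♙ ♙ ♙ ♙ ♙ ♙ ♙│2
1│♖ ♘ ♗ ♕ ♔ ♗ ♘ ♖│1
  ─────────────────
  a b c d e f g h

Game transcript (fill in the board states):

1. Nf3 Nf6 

  a b c d e f g h
  ─────────────────
8│♜ ♞ ♝ ♛ ♚ ♝ · ♜│8
7│♟ ♟ ♟ ♟ ♟ ♟ ♟ ♟│7
6│· · · · · ♞ · ·│6
5│· · · · · · · ·│5
4│· · · · · · · ·│4
3│· · · · · ♘ · ·│3
2│♙ ♙ ♙ ♙ ♙ ♙ ♙ ♙│2
1│♖ ♘ ♗ ♕ ♔ ♗ · ♖│1
  ─────────────────
  a b c d e f g h

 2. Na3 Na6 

  a b c d e f g h
  ─────────────────
8│♜ · ♝ ♛ ♚ ♝ · ♜│8
7│♟ ♟ ♟ ♟ ♟ ♟ ♟ ♟│7
6│♞ · · · · ♞ · ·│6
5│· · · · · · · ·│5
4│· · · · · · · ·│4
3│♘ · · · · ♘ · ·│3
2│♙ ♙ ♙ ♙ ♙ ♙ ♙ ♙│2
1│♖ · ♗ ♕ ♔ ♗ · ♖│1
  ─────────────────
  a b c d e f g h

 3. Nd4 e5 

  a b c d e f g h
  ─────────────────
8│♜ · ♝ ♛ ♚ ♝ · ♜│8
7│♟ ♟ ♟ ♟ · ♟ ♟ ♟│7
6│♞ · · · · ♞ · ·│6
5│· · · · ♟ · · ·│5
4│· · · ♘ · · · ·│4
3│♘ · · · · · · ·│3
2│♙ ♙ ♙ ♙ ♙ ♙ ♙ ♙│2
1│♖ · ♗ ♕ ♔ ♗ · ♖│1
  ─────────────────
  a b c d e f g h

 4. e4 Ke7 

  a b c d e f g h
  ─────────────────
8│♜ · ♝ ♛ · ♝ · ♜│8
7│♟ ♟ ♟ ♟ ♚ ♟ ♟ ♟│7
6│♞ · · · · ♞ · ·│6
5│· · · · ♟ · · ·│5
4│· · · ♘ ♙ · · ·│4
3│♘ · · · · · · ·│3
2│♙ ♙ ♙ ♙ · ♙ ♙ ♙│2
1│♖ · ♗ ♕ ♔ ♗ · ♖│1
  ─────────────────
  a b c d e f g h

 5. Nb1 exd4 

  a b c d e f g h
  ─────────────────
8│♜ · ♝ ♛ · ♝ · ♜│8
7│♟ ♟ ♟ ♟ ♚ ♟ ♟ ♟│7
6│♞ · · · · ♞ · ·│6
5│· · · · · · · ·│5
4│· · · ♟ ♙ · · ·│4
3│· · · · · · · ·│3
2│♙ ♙ ♙ ♙ · ♙ ♙ ♙│2
1│♖ ♘ ♗ ♕ ♔ ♗ · ♖│1
  ─────────────────
  a b c d e f g h



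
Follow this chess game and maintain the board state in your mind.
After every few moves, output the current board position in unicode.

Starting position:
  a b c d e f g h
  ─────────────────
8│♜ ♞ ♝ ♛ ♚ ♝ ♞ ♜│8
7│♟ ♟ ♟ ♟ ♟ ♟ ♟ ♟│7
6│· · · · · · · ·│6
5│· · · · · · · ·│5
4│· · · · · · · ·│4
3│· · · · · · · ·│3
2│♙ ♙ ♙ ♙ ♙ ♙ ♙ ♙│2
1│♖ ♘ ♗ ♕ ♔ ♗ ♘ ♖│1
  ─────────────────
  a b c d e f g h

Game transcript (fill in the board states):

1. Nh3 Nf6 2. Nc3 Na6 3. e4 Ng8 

  a b c d e f g h
  ─────────────────
8│♜ · ♝ ♛ ♚ ♝ ♞ ♜│8
7│♟ ♟ ♟ ♟ ♟ ♟ ♟ ♟│7
6│♞ · · · · · · ·│6
5│· · · · · · · ·│5
4│· · · · ♙ · · ·│4
3│· · ♘ · · · · ♘│3
2│♙ ♙ ♙ ♙ · ♙ ♙ ♙│2
1│♖ · ♗ ♕ ♔ ♗ · ♖│1
  ─────────────────
  a b c d e f g h

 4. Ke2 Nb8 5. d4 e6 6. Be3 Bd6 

  a b c d e f g h
  ─────────────────
8│♜ ♞ ♝ ♛ ♚ · ♞ ♜│8
7│♟ ♟ ♟ ♟ · ♟ ♟ ♟│7
6│· · · ♝ ♟ · · ·│6
5│· · · · · · · ·│5
4│· · · ♙ ♙ · · ·│4
3│· · ♘ · ♗ · · ♘│3
2│♙ ♙ ♙ · ♔ ♙ ♙ ♙│2
1│♖ · · ♕ · ♗ · ♖│1
  ─────────────────
  a b c d e f g h

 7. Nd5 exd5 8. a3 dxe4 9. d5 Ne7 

  a b c d e f g h
  ─────────────────
8│♜ ♞ ♝ ♛ ♚ · · ♜│8
7│♟ ♟ ♟ ♟ ♞ ♟ ♟ ♟│7
6│· · · ♝ · · · ·│6
5│· · · ♙ · · · ·│5
4│· · · · ♟ · · ·│4
3│♙ · · · ♗ · · ♘│3
2│· ♙ ♙ · ♔ ♙ ♙ ♙│2
1│♖ · · ♕ · ♗ · ♖│1
  ─────────────────
  a b c d e f g h

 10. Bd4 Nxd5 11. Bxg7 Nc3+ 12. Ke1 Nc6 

  a b c d e f g h
  ─────────────────
8│♜ · ♝ ♛ ♚ · · ♜│8
7│♟ ♟ ♟ ♟ · ♟ ♗ ♟│7
6│· · ♞ ♝ · · · ·│6
5│· · · · · · · ·│5
4│· · · · ♟ · · ·│4
3│♙ · ♞ · · · · ♘│3
2│· ♙ ♙ · · ♙ ♙ ♙│2
1│♖ · · ♕ ♔ ♗ · ♖│1
  ─────────────────
  a b c d e f g h

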